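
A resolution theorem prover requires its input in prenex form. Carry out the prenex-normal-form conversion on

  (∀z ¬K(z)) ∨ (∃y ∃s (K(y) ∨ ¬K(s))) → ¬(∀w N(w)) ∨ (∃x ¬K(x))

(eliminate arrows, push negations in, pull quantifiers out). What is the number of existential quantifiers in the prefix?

3

First replace A → B with ¬A ∨ B.
  ¬((∀z ¬K(z)) ∨ (∃y ∃s (K(y) ∨ ¬K(s)))) ∨ ¬(∀w N(w)) ∨ (∃x ¬K(x))
Drive negations inward (¬∀x A ≡ ∃x ¬A, ¬∃x A ≡ ∀x ¬A, De Morgan for ∧/∨):
  (∃z K(z)) ∧ (∀y ∀s (¬K(y) ∧ K(s))) ∨ (∃w ¬N(w)) ∨ (∃x ¬K(x))
All bound variables are already distinct, so no renaming is needed.
Extract every quantifier outward, since the variables are now distinct and don't occur free across branches:
  ∃z ∀y ∀s ∃w ∃x (K(z) ∧ ¬K(y) ∧ K(s) ∨ ¬N(w) ∨ ¬K(x))
The prefix is ∃z ∀y ∀s ∃w ∃x: 2 universal, 3 existential.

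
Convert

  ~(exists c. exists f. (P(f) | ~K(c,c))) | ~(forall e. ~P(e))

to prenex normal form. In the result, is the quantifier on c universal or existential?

universal

Drive negations inward (¬∀x A ≡ ∃x ¬A, ¬∃x A ≡ ∀x ¬A, De Morgan for ∧/∨):
  (forall c. forall f. (~P(f) & K(c,c))) | (exists e. P(e))
All bound variables are already distinct, so no renaming is needed.
Extract every quantifier outward, since the variables are now distinct and don't occur free across branches:
  forall c. forall f. exists e. (~P(f) & K(c,c) | P(e))
The quantifier exists c sits under an odd number of negations, so it flips to forall c.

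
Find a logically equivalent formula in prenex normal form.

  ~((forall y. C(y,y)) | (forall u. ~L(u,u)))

Drive negations inward (¬∀x A ≡ ∃x ¬A, ¬∃x A ≡ ∀x ¬A, De Morgan for ∧/∨):
  (exists y. ~C(y,y)) & (exists u. L(u,u))
All bound variables are already distinct, so no renaming is needed.
Finally move all quantifiers to the prefix:
  exists y. exists u. (~C(y,y) & L(u,u))

exists y. exists u. (~C(y,y) & L(u,u))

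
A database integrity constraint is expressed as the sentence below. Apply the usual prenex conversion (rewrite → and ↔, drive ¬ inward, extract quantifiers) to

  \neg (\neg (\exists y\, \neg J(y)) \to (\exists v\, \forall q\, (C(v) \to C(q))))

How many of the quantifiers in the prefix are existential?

1

Rewrite implications/biconditionals: A → B as ¬A ∨ B.
  \neg (\neg \neg (\exists y\, \neg J(y)) \lor (\exists v\, \forall q\, (\neg C(v) \lor C(q))))
Push ¬ through the quantifiers and connectives to reach negation normal form:
  (\forall y\, J(y)) \land (\forall v\, \exists q\, (C(v) \land \neg C(q)))
All bound variables are already distinct, so no renaming is needed.
Extract every quantifier outward, since the variables are now distinct and don't occur free across branches:
  \forall y\, \forall v\, \exists q\, (J(y) \land C(v) \land \neg C(q))
The prefix is \forall y \forall v \exists q: 2 universal, 1 existential.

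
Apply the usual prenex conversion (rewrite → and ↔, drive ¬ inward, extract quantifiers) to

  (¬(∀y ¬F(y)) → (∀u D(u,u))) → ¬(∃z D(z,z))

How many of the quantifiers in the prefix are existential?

Eliminate → and ↔ using ¬ and ∨.
  ¬(¬¬(∀y ¬F(y)) ∨ (∀u D(u,u))) ∨ ¬(∃z D(z,z))
Drive negations inward (¬∀x A ≡ ∃x ¬A, ¬∃x A ≡ ∀x ¬A, De Morgan for ∧/∨):
  (∃y F(y)) ∧ (∃u ¬D(u,u)) ∨ (∀z ¬D(z,z))
All bound variables are already distinct, so no renaming is needed.
Finally move all quantifiers to the prefix:
  ∃y ∃u ∀z (F(y) ∧ ¬D(u,u) ∨ ¬D(z,z))
The prefix is ∃y ∃u ∀z: 1 universal, 2 existential.

2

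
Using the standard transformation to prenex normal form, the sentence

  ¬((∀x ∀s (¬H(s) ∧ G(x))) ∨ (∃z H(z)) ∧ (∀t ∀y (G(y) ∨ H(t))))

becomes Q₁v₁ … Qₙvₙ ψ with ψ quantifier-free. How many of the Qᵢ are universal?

Drive negations inward (¬∀x A ≡ ∃x ¬A, ¬∃x A ≡ ∀x ¬A, De Morgan for ∧/∨):
  (∃x ∃s (H(s) ∨ ¬G(x))) ∧ ((∀z ¬H(z)) ∨ (∃t ∃y (¬G(y) ∧ ¬H(t))))
Extract every quantifier outward, since the variables are now distinct and don't occur free across branches:
  ∃x ∃s ∀z ∃t ∃y ((H(s) ∨ ¬G(x)) ∧ (¬H(z) ∨ ¬G(y) ∧ ¬H(t)))
The prefix is ∃x ∃s ∀z ∃t ∃y: 1 universal, 4 existential.

1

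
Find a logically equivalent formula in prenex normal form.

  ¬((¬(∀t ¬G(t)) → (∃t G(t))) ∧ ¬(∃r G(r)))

First replace A → B with ¬A ∨ B.
  ¬((¬¬(∀t ¬G(t)) ∨ (∃t G(t))) ∧ ¬(∃r G(r)))
Drive negations inward (¬∀x A ≡ ∃x ¬A, ¬∃x A ≡ ∀x ¬A, De Morgan for ∧/∨):
  (∃t G(t)) ∧ (∀t ¬G(t)) ∨ (∃r G(r))
Standardize variables apart so no two quantifiers bind the same name: t↦x1.
  (∃t G(t)) ∧ (∀x1 ¬G(x1)) ∨ (∃r G(r))
Extract every quantifier outward, since the variables are now distinct and don't occur free across branches:
  ∃t ∀x1 ∃r (G(t) ∧ ¬G(x1) ∨ G(r))

∃t ∀x1 ∃r (G(t) ∧ ¬G(x1) ∨ G(r))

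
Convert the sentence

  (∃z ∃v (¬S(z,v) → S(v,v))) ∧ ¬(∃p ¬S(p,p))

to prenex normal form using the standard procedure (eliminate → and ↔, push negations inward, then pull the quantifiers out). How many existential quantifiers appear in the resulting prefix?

2

Eliminate → and ↔ using ¬ and ∨.
  (∃z ∃v (¬¬S(z,v) ∨ S(v,v))) ∧ ¬(∃p ¬S(p,p))
Move each ¬ inward, flipping quantifiers it crosses:
  (∃z ∃v (S(z,v) ∨ S(v,v))) ∧ (∀p S(p,p))
Extract every quantifier outward, since the variables are now distinct and don't occur free across branches:
  ∃z ∃v ∀p ((S(z,v) ∨ S(v,v)) ∧ S(p,p))
The prefix is ∃z ∃v ∀p: 1 universal, 2 existential.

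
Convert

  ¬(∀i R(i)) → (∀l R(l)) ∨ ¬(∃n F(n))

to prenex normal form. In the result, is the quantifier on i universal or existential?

universal

Rewrite implications/biconditionals: A → B as ¬A ∨ B.
  ¬¬(∀i R(i)) ∨ (∀l R(l)) ∨ ¬(∃n F(n))
Drive negations inward (¬∀x A ≡ ∃x ¬A, ¬∃x A ≡ ∀x ¬A, De Morgan for ∧/∨):
  (∀i R(i)) ∨ (∀l R(l)) ∨ (∀n ¬F(n))
Extract every quantifier outward, since the variables are now distinct and don't occur free across branches:
  ∀i ∀l ∀n (R(i) ∨ R(l) ∨ ¬F(n))
The quantifier ∀i sits under an even number of negations (counting the antecedent side of each →), so it remains universal.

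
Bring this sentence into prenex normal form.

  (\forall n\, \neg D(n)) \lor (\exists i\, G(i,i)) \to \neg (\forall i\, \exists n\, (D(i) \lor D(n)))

Rewrite implications/biconditionals: A → B as ¬A ∨ B.
  \neg ((\forall n\, \neg D(n)) \lor (\exists i\, G(i,i))) \lor \neg (\forall i\, \exists n\, (D(i) \lor D(n)))
Move each ¬ inward, flipping quantifiers it crosses:
  (\exists n\, D(n)) \land (\forall i\, \neg G(i,i)) \lor (\exists i\, \forall n\, (\neg D(i) \land \neg D(n)))
Give each quantifier a distinct variable: i↦b, n↦c.
  (\exists n\, D(n)) \land (\forall i\, \neg G(i,i)) \lor (\exists b\, \forall c\, (\neg D(b) \land \neg D(c)))
Extract every quantifier outward, since the variables are now distinct and don't occur free across branches:
  \exists n\, \forall i\, \exists b\, \forall c\, (D(n) \land \neg G(i,i) \lor \neg D(b) \land \neg D(c))

\exists n\, \forall i\, \exists b\, \forall c\, (D(n) \land \neg G(i,i) \lor \neg D(b) \land \neg D(c))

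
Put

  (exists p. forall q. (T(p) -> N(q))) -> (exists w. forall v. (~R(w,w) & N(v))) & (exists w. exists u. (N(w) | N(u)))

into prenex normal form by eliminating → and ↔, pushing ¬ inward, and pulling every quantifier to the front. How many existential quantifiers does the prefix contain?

4

Eliminate → and ↔ using ¬ and ∨.
  ~(exists p. forall q. (~T(p) | N(q))) | (exists w. forall v. (~R(w,w) & N(v))) & (exists w. exists u. (N(w) | N(u)))
Move each ¬ inward, flipping quantifiers it crosses:
  (forall p. exists q. (T(p) & ~N(q))) | (exists w. forall v. (~R(w,w) & N(v))) & (exists w. exists u. (N(w) | N(u)))
Standardize variables apart so no two quantifiers bind the same name: w↦t.
  (forall p. exists q. (T(p) & ~N(q))) | (exists w. forall v. (~R(w,w) & N(v))) & (exists t. exists u. (N(t) | N(u)))
Extract every quantifier outward, since the variables are now distinct and don't occur free across branches:
  forall p. exists q. exists w. forall v. exists t. exists u. (T(p) & ~N(q) | ~R(w,w) & N(v) & (N(t) | N(u)))
The prefix is forall p exists q exists w forall v exists t exists u: 2 universal, 4 existential.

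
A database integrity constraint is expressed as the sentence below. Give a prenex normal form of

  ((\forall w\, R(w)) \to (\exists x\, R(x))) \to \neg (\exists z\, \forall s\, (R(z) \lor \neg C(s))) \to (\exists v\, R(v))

Rewrite implications/biconditionals: A → B as ¬A ∨ B.
  \neg (\neg (\forall w\, R(w)) \lor (\exists x\, R(x))) \lor \neg \neg (\exists z\, \forall s\, (R(z) \lor \neg C(s))) \lor (\exists v\, R(v))
Move each ¬ inward, flipping quantifiers it crosses:
  (\forall w\, R(w)) \land (\forall x\, \neg R(x)) \lor (\exists z\, \forall s\, (R(z) \lor \neg C(s))) \lor (\exists v\, R(v))
Extract every quantifier outward, since the variables are now distinct and don't occur free across branches:
  \forall w\, \forall x\, \exists z\, \forall s\, \exists v\, (R(w) \land \neg R(x) \lor R(z) \lor \neg C(s) \lor R(v))

\forall w\, \forall x\, \exists z\, \forall s\, \exists v\, (R(w) \land \neg R(x) \lor R(z) \lor \neg C(s) \lor R(v))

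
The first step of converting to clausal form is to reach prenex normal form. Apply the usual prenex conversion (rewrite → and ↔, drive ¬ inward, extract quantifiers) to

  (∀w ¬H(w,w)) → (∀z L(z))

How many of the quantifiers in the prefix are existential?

1

First replace A → B with ¬A ∨ B.
  ¬(∀w ¬H(w,w)) ∨ (∀z L(z))
Move each ¬ inward, flipping quantifiers it crosses:
  (∃w H(w,w)) ∨ (∀z L(z))
All bound variables are already distinct, so no renaming is needed.
Pull the quantifiers to the front (each side's bound variable is not free in the other side):
  ∃w ∀z (H(w,w) ∨ L(z))
The prefix is ∃w ∀z: 1 universal, 1 existential.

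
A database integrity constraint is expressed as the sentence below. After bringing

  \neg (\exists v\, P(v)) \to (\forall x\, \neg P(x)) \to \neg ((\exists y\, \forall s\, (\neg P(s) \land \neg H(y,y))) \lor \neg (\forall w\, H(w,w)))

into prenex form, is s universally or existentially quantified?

existential

Rewrite implications/biconditionals: A → B as ¬A ∨ B.
  \neg \neg (\exists v\, P(v)) \lor \neg (\forall x\, \neg P(x)) \lor \neg ((\exists y\, \forall s\, (\neg P(s) \land \neg H(y,y))) \lor \neg (\forall w\, H(w,w)))
Move each ¬ inward, flipping quantifiers it crosses:
  (\exists v\, P(v)) \lor (\exists x\, P(x)) \lor (\forall y\, \exists s\, (P(s) \lor H(y,y))) \land (\forall w\, H(w,w))
Finally move all quantifiers to the prefix:
  \exists v\, \exists x\, \forall y\, \exists s\, \forall w\, (P(v) \lor P(x) \lor (P(s) \lor H(y,y)) \land H(w,w))
The quantifier \forall s sits under an odd number of negations (counting the antecedent side of each →), so it flips to \exists s.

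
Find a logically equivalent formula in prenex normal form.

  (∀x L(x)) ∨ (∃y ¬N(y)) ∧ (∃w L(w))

All bound variables are already distinct, so no renaming is needed.
Finally move all quantifiers to the prefix:
  ∀x ∃y ∃w (L(x) ∨ ¬N(y) ∧ L(w))

∀x ∃y ∃w (L(x) ∨ ¬N(y) ∧ L(w))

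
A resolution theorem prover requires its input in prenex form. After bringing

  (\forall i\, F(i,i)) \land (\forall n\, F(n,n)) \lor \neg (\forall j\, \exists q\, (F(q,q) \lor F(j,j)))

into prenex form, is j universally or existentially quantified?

existential

Drive negations inward (¬∀x A ≡ ∃x ¬A, ¬∃x A ≡ ∀x ¬A, De Morgan for ∧/∨):
  (\forall i\, F(i,i)) \land (\forall n\, F(n,n)) \lor (\exists j\, \forall q\, (\neg F(q,q) \land \neg F(j,j)))
Finally move all quantifiers to the prefix:
  \forall i\, \forall n\, \exists j\, \forall q\, (F(i,i) \land F(n,n) \lor \neg F(q,q) \land \neg F(j,j))
The quantifier \forall j sits under an odd number of negations, so it flips to \exists j.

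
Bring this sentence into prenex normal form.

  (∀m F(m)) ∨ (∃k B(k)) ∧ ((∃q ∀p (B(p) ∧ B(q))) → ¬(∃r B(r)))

Rewrite implications/biconditionals: A → B as ¬A ∨ B.
  (∀m F(m)) ∨ (∃k B(k)) ∧ (¬(∃q ∀p (B(p) ∧ B(q))) ∨ ¬(∃r B(r)))
Drive negations inward (¬∀x A ≡ ∃x ¬A, ¬∃x A ≡ ∀x ¬A, De Morgan for ∧/∨):
  (∀m F(m)) ∨ (∃k B(k)) ∧ ((∀q ∃p (¬B(p) ∨ ¬B(q))) ∨ (∀r ¬B(r)))
Finally move all quantifiers to the prefix:
  ∀m ∃k ∀q ∃p ∀r (F(m) ∨ B(k) ∧ (¬B(p) ∨ ¬B(q) ∨ ¬B(r)))

∀m ∃k ∀q ∃p ∀r (F(m) ∨ B(k) ∧ (¬B(p) ∨ ¬B(q) ∨ ¬B(r)))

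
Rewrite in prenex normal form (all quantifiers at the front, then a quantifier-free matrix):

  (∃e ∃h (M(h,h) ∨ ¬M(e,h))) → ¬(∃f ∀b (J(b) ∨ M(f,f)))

∀e ∀h ∀f ∃b (¬M(h,h) ∧ M(e,h) ∨ ¬J(b) ∧ ¬M(f,f))

Eliminate → and ↔ using ¬ and ∨.
  ¬(∃e ∃h (M(h,h) ∨ ¬M(e,h))) ∨ ¬(∃f ∀b (J(b) ∨ M(f,f)))
Move each ¬ inward, flipping quantifiers it crosses:
  (∀e ∀h (¬M(h,h) ∧ M(e,h))) ∨ (∀f ∃b (¬J(b) ∧ ¬M(f,f)))
All bound variables are already distinct, so no renaming is needed.
Finally move all quantifiers to the prefix:
  ∀e ∀h ∀f ∃b (¬M(h,h) ∧ M(e,h) ∨ ¬J(b) ∧ ¬M(f,f))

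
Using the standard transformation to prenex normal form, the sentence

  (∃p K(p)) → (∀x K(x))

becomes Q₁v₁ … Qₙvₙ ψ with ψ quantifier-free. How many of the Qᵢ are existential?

Eliminate → and ↔ using ¬ and ∨.
  ¬(∃p K(p)) ∨ (∀x K(x))
Drive negations inward (¬∀x A ≡ ∃x ¬A, ¬∃x A ≡ ∀x ¬A, De Morgan for ∧/∨):
  (∀p ¬K(p)) ∨ (∀x K(x))
Finally move all quantifiers to the prefix:
  ∀p ∀x (¬K(p) ∨ K(x))
The prefix is ∀p ∀x: 2 universal, 0 existential.

0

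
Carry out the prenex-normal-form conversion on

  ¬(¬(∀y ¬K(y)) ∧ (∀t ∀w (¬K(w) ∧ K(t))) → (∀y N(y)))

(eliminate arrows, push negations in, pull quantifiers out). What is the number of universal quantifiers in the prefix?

First replace A → B with ¬A ∨ B.
  ¬(¬(¬(∀y ¬K(y)) ∧ (∀t ∀w (¬K(w) ∧ K(t)))) ∨ (∀y N(y)))
Push ¬ through the quantifiers and connectives to reach negation normal form:
  (∃y K(y)) ∧ (∀t ∀w (¬K(w) ∧ K(t))) ∧ (∃y ¬N(y))
Standardize variables apart so no two quantifiers bind the same name: y↦s.
  (∃y K(y)) ∧ (∀t ∀w (¬K(w) ∧ K(t))) ∧ (∃s ¬N(s))
Extract every quantifier outward, since the variables are now distinct and don't occur free across branches:
  ∃y ∀t ∀w ∃s (K(y) ∧ ¬K(w) ∧ K(t) ∧ ¬N(s))
The prefix is ∃y ∀t ∀w ∃s: 2 universal, 2 existential.

2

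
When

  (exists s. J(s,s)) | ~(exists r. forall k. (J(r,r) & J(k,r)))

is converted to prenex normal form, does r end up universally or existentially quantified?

universal

Move each ¬ inward, flipping quantifiers it crosses:
  (exists s. J(s,s)) | (forall r. exists k. (~J(r,r) | ~J(k,r)))
Finally move all quantifiers to the prefix:
  exists s. forall r. exists k. (J(s,s) | ~J(r,r) | ~J(k,r))
The quantifier exists r sits under an odd number of negations, so it flips to forall r.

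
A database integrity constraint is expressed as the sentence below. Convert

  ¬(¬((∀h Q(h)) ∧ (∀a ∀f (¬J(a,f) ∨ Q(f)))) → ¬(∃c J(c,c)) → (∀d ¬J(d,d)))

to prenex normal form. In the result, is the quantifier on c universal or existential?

universal

Eliminate → and ↔ using ¬ and ∨.
  ¬(¬¬((∀h Q(h)) ∧ (∀a ∀f (¬J(a,f) ∨ Q(f)))) ∨ ¬¬(∃c J(c,c)) ∨ (∀d ¬J(d,d)))
Push ¬ through the quantifiers and connectives to reach negation normal form:
  ((∃h ¬Q(h)) ∨ (∃a ∃f (J(a,f) ∧ ¬Q(f)))) ∧ (∀c ¬J(c,c)) ∧ (∃d J(d,d))
Pull the quantifiers to the front (each side's bound variable is not free in the other side):
  ∃h ∃a ∃f ∀c ∃d ((¬Q(h) ∨ J(a,f) ∧ ¬Q(f)) ∧ ¬J(c,c) ∧ J(d,d))
The quantifier ∃c sits under an odd number of negations (counting the antecedent side of each →), so it flips to ∀c.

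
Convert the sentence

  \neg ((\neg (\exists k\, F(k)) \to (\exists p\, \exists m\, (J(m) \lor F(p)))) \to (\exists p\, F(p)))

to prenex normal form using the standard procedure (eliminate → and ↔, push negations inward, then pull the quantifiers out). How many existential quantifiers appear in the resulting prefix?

First replace A → B with ¬A ∨ B.
  \neg (\neg (\neg \neg (\exists k\, F(k)) \lor (\exists p\, \exists m\, (J(m) \lor F(p)))) \lor (\exists p\, F(p)))
Move each ¬ inward, flipping quantifiers it crosses:
  ((\exists k\, F(k)) \lor (\exists p\, \exists m\, (J(m) \lor F(p)))) \land (\forall p\, \neg F(p))
Give each quantifier a distinct variable: p↦z1.
  ((\exists k\, F(k)) \lor (\exists p\, \exists m\, (J(m) \lor F(p)))) \land (\forall z1\, \neg F(z1))
Pull the quantifiers to the front (each side's bound variable is not free in the other side):
  \exists k\, \exists p\, \exists m\, \forall z1\, ((F(k) \lor J(m) \lor F(p)) \land \neg F(z1))
The prefix is \exists k \exists p \exists m \forall z1: 1 universal, 3 existential.

3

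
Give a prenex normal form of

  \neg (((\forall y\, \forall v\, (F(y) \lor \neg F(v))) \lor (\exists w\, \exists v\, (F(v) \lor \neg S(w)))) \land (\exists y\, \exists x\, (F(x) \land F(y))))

Push ¬ through the quantifiers and connectives to reach negation normal form:
  (\exists y\, \exists v\, (\neg F(y) \land F(v))) \land (\forall w\, \forall v\, (\neg F(v) \land S(w))) \lor (\forall y\, \forall x\, (\neg F(x) \lor \neg F(y)))
Standardize variables apart so no two quantifiers bind the same name: v↦z, y↦x1.
  (\exists y\, \exists v\, (\neg F(y) \land F(v))) \land (\forall w\, \forall z\, (\neg F(z) \land S(w))) \lor (\forall x1\, \forall x\, (\neg F(x) \lor \neg F(x1)))
Pull the quantifiers to the front (each side's bound variable is not free in the other side):
  \exists y\, \exists v\, \forall w\, \forall z\, \forall x1\, \forall x\, (\neg F(y) \land F(v) \land \neg F(z) \land S(w) \lor \neg F(x) \lor \neg F(x1))

\exists y\, \exists v\, \forall w\, \forall z\, \forall x1\, \forall x\, (\neg F(y) \land F(v) \land \neg F(z) \land S(w) \lor \neg F(x) \lor \neg F(x1))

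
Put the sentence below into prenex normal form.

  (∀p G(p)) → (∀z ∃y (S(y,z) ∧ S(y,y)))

∃p ∀z ∃y (¬G(p) ∨ S(y,z) ∧ S(y,y))

First replace A → B with ¬A ∨ B.
  ¬(∀p G(p)) ∨ (∀z ∃y (S(y,z) ∧ S(y,y)))
Push ¬ through the quantifiers and connectives to reach negation normal form:
  (∃p ¬G(p)) ∨ (∀z ∃y (S(y,z) ∧ S(y,y)))
Finally move all quantifiers to the prefix:
  ∃p ∀z ∃y (¬G(p) ∨ S(y,z) ∧ S(y,y))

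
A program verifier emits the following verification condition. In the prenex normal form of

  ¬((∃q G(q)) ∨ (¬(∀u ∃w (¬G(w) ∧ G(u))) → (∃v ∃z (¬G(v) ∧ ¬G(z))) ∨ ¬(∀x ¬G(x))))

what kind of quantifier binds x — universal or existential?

Eliminate → and ↔ using ¬ and ∨.
  ¬((∃q G(q)) ∨ ¬¬(∀u ∃w (¬G(w) ∧ G(u))) ∨ (∃v ∃z (¬G(v) ∧ ¬G(z))) ∨ ¬(∀x ¬G(x)))
Move each ¬ inward, flipping quantifiers it crosses:
  (∀q ¬G(q)) ∧ (∃u ∀w (G(w) ∨ ¬G(u))) ∧ (∀v ∀z (G(v) ∨ G(z))) ∧ (∀x ¬G(x))
Extract every quantifier outward, since the variables are now distinct and don't occur free across branches:
  ∀q ∃u ∀w ∀v ∀z ∀x (¬G(q) ∧ (G(w) ∨ ¬G(u)) ∧ (G(v) ∨ G(z)) ∧ ¬G(x))
The quantifier ∀x sits under an even number of negations (counting the antecedent side of each →), so it remains universal.

universal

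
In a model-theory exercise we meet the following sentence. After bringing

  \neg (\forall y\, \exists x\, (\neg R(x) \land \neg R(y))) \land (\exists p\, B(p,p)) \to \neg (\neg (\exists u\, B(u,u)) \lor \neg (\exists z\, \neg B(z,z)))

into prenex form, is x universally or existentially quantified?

existential

Rewrite implications/biconditionals: A → B as ¬A ∨ B.
  \neg (\neg (\forall y\, \exists x\, (\neg R(x) \land \neg R(y))) \land (\exists p\, B(p,p))) \lor \neg (\neg (\exists u\, B(u,u)) \lor \neg (\exists z\, \neg B(z,z)))
Move each ¬ inward, flipping quantifiers it crosses:
  (\forall y\, \exists x\, (\neg R(x) \land \neg R(y))) \lor (\forall p\, \neg B(p,p)) \lor (\exists u\, B(u,u)) \land (\exists z\, \neg B(z,z))
All bound variables are already distinct, so no renaming is needed.
Extract every quantifier outward, since the variables are now distinct and don't occur free across branches:
  \forall y\, \exists x\, \forall p\, \exists u\, \exists z\, (\neg R(x) \land \neg R(y) \lor \neg B(p,p) \lor B(u,u) \land \neg B(z,z))
The quantifier \exists x sits under an even number of negations (counting the antecedent side of each →), so it remains existential.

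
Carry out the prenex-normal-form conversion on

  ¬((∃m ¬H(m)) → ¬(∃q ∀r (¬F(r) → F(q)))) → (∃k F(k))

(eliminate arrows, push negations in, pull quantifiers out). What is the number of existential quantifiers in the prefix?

First replace A → B with ¬A ∨ B.
  ¬¬(¬(∃m ¬H(m)) ∨ ¬(∃q ∀r (¬¬F(r) ∨ F(q)))) ∨ (∃k F(k))
Drive negations inward (¬∀x A ≡ ∃x ¬A, ¬∃x A ≡ ∀x ¬A, De Morgan for ∧/∨):
  (∀m H(m)) ∨ (∀q ∃r (¬F(r) ∧ ¬F(q))) ∨ (∃k F(k))
All bound variables are already distinct, so no renaming is needed.
Pull the quantifiers to the front (each side's bound variable is not free in the other side):
  ∀m ∀q ∃r ∃k (H(m) ∨ ¬F(r) ∧ ¬F(q) ∨ F(k))
The prefix is ∀m ∀q ∃r ∃k: 2 universal, 2 existential.

2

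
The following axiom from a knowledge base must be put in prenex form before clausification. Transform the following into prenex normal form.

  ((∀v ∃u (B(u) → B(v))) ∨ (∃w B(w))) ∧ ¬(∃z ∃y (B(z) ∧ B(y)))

First replace A → B with ¬A ∨ B.
  ((∀v ∃u (¬B(u) ∨ B(v))) ∨ (∃w B(w))) ∧ ¬(∃z ∃y (B(z) ∧ B(y)))
Drive negations inward (¬∀x A ≡ ∃x ¬A, ¬∃x A ≡ ∀x ¬A, De Morgan for ∧/∨):
  ((∀v ∃u (¬B(u) ∨ B(v))) ∨ (∃w B(w))) ∧ (∀z ∀y (¬B(z) ∨ ¬B(y)))
Finally move all quantifiers to the prefix:
  ∀v ∃u ∃w ∀z ∀y ((¬B(u) ∨ B(v) ∨ B(w)) ∧ (¬B(z) ∨ ¬B(y)))

∀v ∃u ∃w ∀z ∀y ((¬B(u) ∨ B(v) ∨ B(w)) ∧ (¬B(z) ∨ ¬B(y)))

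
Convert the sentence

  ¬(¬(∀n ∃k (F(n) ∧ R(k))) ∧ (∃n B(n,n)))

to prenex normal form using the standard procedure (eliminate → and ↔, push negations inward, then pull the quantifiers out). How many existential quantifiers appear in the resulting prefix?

Push ¬ through the quantifiers and connectives to reach negation normal form:
  (∀n ∃k (F(n) ∧ R(k))) ∨ (∀n ¬B(n,n))
Give each quantifier a distinct variable: n↦v.
  (∀n ∃k (F(n) ∧ R(k))) ∨ (∀v ¬B(v,v))
Pull the quantifiers to the front (each side's bound variable is not free in the other side):
  ∀n ∃k ∀v (F(n) ∧ R(k) ∨ ¬B(v,v))
The prefix is ∀n ∃k ∀v: 2 universal, 1 existential.

1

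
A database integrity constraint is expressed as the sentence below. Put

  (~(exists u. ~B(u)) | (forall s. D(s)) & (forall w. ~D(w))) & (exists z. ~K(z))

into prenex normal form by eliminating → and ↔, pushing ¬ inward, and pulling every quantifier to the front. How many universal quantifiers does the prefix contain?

Push ¬ through the quantifiers and connectives to reach negation normal form:
  ((forall u. B(u)) | (forall s. D(s)) & (forall w. ~D(w))) & (exists z. ~K(z))
All bound variables are already distinct, so no renaming is needed.
Pull the quantifiers to the front (each side's bound variable is not free in the other side):
  forall u. forall s. forall w. exists z. ((B(u) | D(s) & ~D(w)) & ~K(z))
The prefix is forall u forall s forall w exists z: 3 universal, 1 existential.

3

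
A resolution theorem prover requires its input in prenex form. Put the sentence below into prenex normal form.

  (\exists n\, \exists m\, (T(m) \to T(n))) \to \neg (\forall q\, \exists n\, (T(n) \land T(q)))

First replace A → B with ¬A ∨ B.
  \neg (\exists n\, \exists m\, (\neg T(m) \lor T(n))) \lor \neg (\forall q\, \exists n\, (T(n) \land T(q)))
Drive negations inward (¬∀x A ≡ ∃x ¬A, ¬∃x A ≡ ∀x ¬A, De Morgan for ∧/∨):
  (\forall n\, \forall m\, (T(m) \land \neg T(n))) \lor (\exists q\, \forall n\, (\neg T(n) \lor \neg T(q)))
Rename bound variables to avoid capture: n↦c.
  (\forall n\, \forall m\, (T(m) \land \neg T(n))) \lor (\exists q\, \forall c\, (\neg T(c) \lor \neg T(q)))
Pull the quantifiers to the front (each side's bound variable is not free in the other side):
  \forall n\, \forall m\, \exists q\, \forall c\, (T(m) \land \neg T(n) \lor \neg T(c) \lor \neg T(q))

\forall n\, \forall m\, \exists q\, \forall c\, (T(m) \land \neg T(n) \lor \neg T(c) \lor \neg T(q))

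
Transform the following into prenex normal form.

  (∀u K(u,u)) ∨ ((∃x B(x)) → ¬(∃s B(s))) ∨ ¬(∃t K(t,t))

∀u ∀x ∀s ∀t (K(u,u) ∨ ¬B(x) ∨ ¬B(s) ∨ ¬K(t,t))

Eliminate → and ↔ using ¬ and ∨.
  (∀u K(u,u)) ∨ ¬(∃x B(x)) ∨ ¬(∃s B(s)) ∨ ¬(∃t K(t,t))
Move each ¬ inward, flipping quantifiers it crosses:
  (∀u K(u,u)) ∨ (∀x ¬B(x)) ∨ (∀s ¬B(s)) ∨ (∀t ¬K(t,t))
Finally move all quantifiers to the prefix:
  ∀u ∀x ∀s ∀t (K(u,u) ∨ ¬B(x) ∨ ¬B(s) ∨ ¬K(t,t))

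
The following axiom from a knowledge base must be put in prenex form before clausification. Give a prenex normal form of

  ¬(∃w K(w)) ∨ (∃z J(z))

∀w ∃z (¬K(w) ∨ J(z))

Move each ¬ inward, flipping quantifiers it crosses:
  (∀w ¬K(w)) ∨ (∃z J(z))
Pull the quantifiers to the front (each side's bound variable is not free in the other side):
  ∀w ∃z (¬K(w) ∨ J(z))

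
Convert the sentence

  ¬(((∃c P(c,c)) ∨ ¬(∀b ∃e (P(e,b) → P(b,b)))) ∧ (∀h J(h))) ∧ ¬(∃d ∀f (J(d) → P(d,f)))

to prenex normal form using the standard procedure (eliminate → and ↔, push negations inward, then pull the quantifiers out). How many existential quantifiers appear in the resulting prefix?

3

Eliminate → and ↔ using ¬ and ∨.
  ¬(((∃c P(c,c)) ∨ ¬(∀b ∃e (¬P(e,b) ∨ P(b,b)))) ∧ (∀h J(h))) ∧ ¬(∃d ∀f (¬J(d) ∨ P(d,f)))
Push ¬ through the quantifiers and connectives to reach negation normal form:
  ((∀c ¬P(c,c)) ∧ (∀b ∃e (¬P(e,b) ∨ P(b,b))) ∨ (∃h ¬J(h))) ∧ (∀d ∃f (J(d) ∧ ¬P(d,f)))
All bound variables are already distinct, so no renaming is needed.
Finally move all quantifiers to the prefix:
  ∀c ∀b ∃e ∃h ∀d ∃f ((¬P(c,c) ∧ (¬P(e,b) ∨ P(b,b)) ∨ ¬J(h)) ∧ J(d) ∧ ¬P(d,f))
The prefix is ∀c ∀b ∃e ∃h ∀d ∃f: 3 universal, 3 existential.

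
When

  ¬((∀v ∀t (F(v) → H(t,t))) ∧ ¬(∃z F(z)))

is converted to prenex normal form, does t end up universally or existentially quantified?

First replace A → B with ¬A ∨ B.
  ¬((∀v ∀t (¬F(v) ∨ H(t,t))) ∧ ¬(∃z F(z)))
Move each ¬ inward, flipping quantifiers it crosses:
  (∃v ∃t (F(v) ∧ ¬H(t,t))) ∨ (∃z F(z))
All bound variables are already distinct, so no renaming is needed.
Pull the quantifiers to the front (each side's bound variable is not free in the other side):
  ∃v ∃t ∃z (F(v) ∧ ¬H(t,t) ∨ F(z))
The quantifier ∀t sits under an odd number of negations (counting the antecedent side of each →), so it flips to ∃t.

existential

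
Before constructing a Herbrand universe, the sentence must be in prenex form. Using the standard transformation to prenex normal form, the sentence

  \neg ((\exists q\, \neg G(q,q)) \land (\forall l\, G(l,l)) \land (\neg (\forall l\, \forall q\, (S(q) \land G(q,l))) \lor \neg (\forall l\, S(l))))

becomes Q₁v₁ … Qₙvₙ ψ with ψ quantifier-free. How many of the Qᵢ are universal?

Move each ¬ inward, flipping quantifiers it crosses:
  (\forall q\, G(q,q)) \lor (\exists l\, \neg G(l,l)) \lor (\forall l\, \forall q\, (S(q) \land G(q,l))) \land (\forall l\, S(l))
Give each quantifier a distinct variable: l↦u1, q↦y, l↦z.
  (\forall q\, G(q,q)) \lor (\exists l\, \neg G(l,l)) \lor (\forall u1\, \forall y\, (S(y) \land G(y,u1))) \land (\forall z\, S(z))
Finally move all quantifiers to the prefix:
  \forall q\, \exists l\, \forall u1\, \forall y\, \forall z\, (G(q,q) \lor \neg G(l,l) \lor S(y) \land G(y,u1) \land S(z))
The prefix is \forall q \exists l \forall u1 \forall y \forall z: 4 universal, 1 existential.

4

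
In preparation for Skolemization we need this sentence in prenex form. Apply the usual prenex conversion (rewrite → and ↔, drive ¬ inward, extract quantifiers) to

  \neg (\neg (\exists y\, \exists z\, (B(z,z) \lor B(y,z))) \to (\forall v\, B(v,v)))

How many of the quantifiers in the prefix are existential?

1

Rewrite implications/biconditionals: A → B as ¬A ∨ B.
  \neg (\neg \neg (\exists y\, \exists z\, (B(z,z) \lor B(y,z))) \lor (\forall v\, B(v,v)))
Push ¬ through the quantifiers and connectives to reach negation normal form:
  (\forall y\, \forall z\, (\neg B(z,z) \land \neg B(y,z))) \land (\exists v\, \neg B(v,v))
Extract every quantifier outward, since the variables are now distinct and don't occur free across branches:
  \forall y\, \forall z\, \exists v\, (\neg B(z,z) \land \neg B(y,z) \land \neg B(v,v))
The prefix is \forall y \forall z \exists v: 2 universal, 1 existential.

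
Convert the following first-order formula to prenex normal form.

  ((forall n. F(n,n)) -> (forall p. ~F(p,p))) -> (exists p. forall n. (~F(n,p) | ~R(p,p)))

forall n. exists p. exists q. forall y1. (F(n,n) & F(p,p) | ~F(y1,q) | ~R(q,q))

Eliminate → and ↔ using ¬ and ∨.
  ~(~(forall n. F(n,n)) | (forall p. ~F(p,p))) | (exists p. forall n. (~F(n,p) | ~R(p,p)))
Drive negations inward (¬∀x A ≡ ∃x ¬A, ¬∃x A ≡ ∀x ¬A, De Morgan for ∧/∨):
  (forall n. F(n,n)) & (exists p. F(p,p)) | (exists p. forall n. (~F(n,p) | ~R(p,p)))
Rename bound variables to avoid capture: p↦q, n↦y1.
  (forall n. F(n,n)) & (exists p. F(p,p)) | (exists q. forall y1. (~F(y1,q) | ~R(q,q)))
Extract every quantifier outward, since the variables are now distinct and don't occur free across branches:
  forall n. exists p. exists q. forall y1. (F(n,n) & F(p,p) | ~F(y1,q) | ~R(q,q))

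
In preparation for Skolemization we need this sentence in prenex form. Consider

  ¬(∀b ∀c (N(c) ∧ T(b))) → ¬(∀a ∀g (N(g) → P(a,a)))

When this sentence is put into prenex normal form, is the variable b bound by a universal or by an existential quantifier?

Rewrite implications/biconditionals: A → B as ¬A ∨ B.
  ¬¬(∀b ∀c (N(c) ∧ T(b))) ∨ ¬(∀a ∀g (¬N(g) ∨ P(a,a)))
Move each ¬ inward, flipping quantifiers it crosses:
  (∀b ∀c (N(c) ∧ T(b))) ∨ (∃a ∃g (N(g) ∧ ¬P(a,a)))
All bound variables are already distinct, so no renaming is needed.
Finally move all quantifiers to the prefix:
  ∀b ∀c ∃a ∃g (N(c) ∧ T(b) ∨ N(g) ∧ ¬P(a,a))
The quantifier ∀b sits under an even number of negations (counting the antecedent side of each →), so it remains universal.

universal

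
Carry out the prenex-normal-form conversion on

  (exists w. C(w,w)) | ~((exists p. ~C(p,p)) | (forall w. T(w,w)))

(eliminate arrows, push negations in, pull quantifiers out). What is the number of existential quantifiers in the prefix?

Drive negations inward (¬∀x A ≡ ∃x ¬A, ¬∃x A ≡ ∀x ¬A, De Morgan for ∧/∨):
  (exists w. C(w,w)) | (forall p. C(p,p)) & (exists w. ~T(w,w))
Rename bound variables to avoid capture: w↦x1.
  (exists w. C(w,w)) | (forall p. C(p,p)) & (exists x1. ~T(x1,x1))
Pull the quantifiers to the front (each side's bound variable is not free in the other side):
  exists w. forall p. exists x1. (C(w,w) | C(p,p) & ~T(x1,x1))
The prefix is exists w forall p exists x1: 1 universal, 2 existential.

2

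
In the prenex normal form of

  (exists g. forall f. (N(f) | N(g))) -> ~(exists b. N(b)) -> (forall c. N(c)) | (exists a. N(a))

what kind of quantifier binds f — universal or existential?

existential

Rewrite implications/biconditionals: A → B as ¬A ∨ B.
  ~(exists g. forall f. (N(f) | N(g))) | ~~(exists b. N(b)) | (forall c. N(c)) | (exists a. N(a))
Push ¬ through the quantifiers and connectives to reach negation normal form:
  (forall g. exists f. (~N(f) & ~N(g))) | (exists b. N(b)) | (forall c. N(c)) | (exists a. N(a))
All bound variables are already distinct, so no renaming is needed.
Extract every quantifier outward, since the variables are now distinct and don't occur free across branches:
  forall g. exists f. exists b. forall c. exists a. (~N(f) & ~N(g) | N(b) | N(c) | N(a))
The quantifier forall f sits under an odd number of negations (counting the antecedent side of each →), so it flips to exists f.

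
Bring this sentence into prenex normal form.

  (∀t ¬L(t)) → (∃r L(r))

∃t ∃r (L(t) ∨ L(r))

Rewrite implications/biconditionals: A → B as ¬A ∨ B.
  ¬(∀t ¬L(t)) ∨ (∃r L(r))
Drive negations inward (¬∀x A ≡ ∃x ¬A, ¬∃x A ≡ ∀x ¬A, De Morgan for ∧/∨):
  (∃t L(t)) ∨ (∃r L(r))
All bound variables are already distinct, so no renaming is needed.
Pull the quantifiers to the front (each side's bound variable is not free in the other side):
  ∃t ∃r (L(t) ∨ L(r))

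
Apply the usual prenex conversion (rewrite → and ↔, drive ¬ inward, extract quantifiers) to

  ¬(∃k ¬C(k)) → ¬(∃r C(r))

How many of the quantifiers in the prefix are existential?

Eliminate → and ↔ using ¬ and ∨.
  ¬¬(∃k ¬C(k)) ∨ ¬(∃r C(r))
Move each ¬ inward, flipping quantifiers it crosses:
  (∃k ¬C(k)) ∨ (∀r ¬C(r))
Pull the quantifiers to the front (each side's bound variable is not free in the other side):
  ∃k ∀r (¬C(k) ∨ ¬C(r))
The prefix is ∃k ∀r: 1 universal, 1 existential.

1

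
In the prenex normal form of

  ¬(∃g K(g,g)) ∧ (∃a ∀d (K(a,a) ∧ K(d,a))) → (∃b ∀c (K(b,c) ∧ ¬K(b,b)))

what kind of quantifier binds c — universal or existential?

First replace A → B with ¬A ∨ B.
  ¬(¬(∃g K(g,g)) ∧ (∃a ∀d (K(a,a) ∧ K(d,a)))) ∨ (∃b ∀c (K(b,c) ∧ ¬K(b,b)))
Push ¬ through the quantifiers and connectives to reach negation normal form:
  (∃g K(g,g)) ∨ (∀a ∃d (¬K(a,a) ∨ ¬K(d,a))) ∨ (∃b ∀c (K(b,c) ∧ ¬K(b,b)))
Finally move all quantifiers to the prefix:
  ∃g ∀a ∃d ∃b ∀c (K(g,g) ∨ ¬K(a,a) ∨ ¬K(d,a) ∨ K(b,c) ∧ ¬K(b,b))
The quantifier ∀c sits under an even number of negations (counting the antecedent side of each →), so it remains universal.

universal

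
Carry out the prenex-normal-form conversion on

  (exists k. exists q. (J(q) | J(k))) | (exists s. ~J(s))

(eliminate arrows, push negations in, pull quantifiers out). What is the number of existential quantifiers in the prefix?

3

All bound variables are already distinct, so no renaming is needed.
Finally move all quantifiers to the prefix:
  exists k. exists q. exists s. (J(q) | J(k) | ~J(s))
The prefix is exists k exists q exists s: 0 universal, 3 existential.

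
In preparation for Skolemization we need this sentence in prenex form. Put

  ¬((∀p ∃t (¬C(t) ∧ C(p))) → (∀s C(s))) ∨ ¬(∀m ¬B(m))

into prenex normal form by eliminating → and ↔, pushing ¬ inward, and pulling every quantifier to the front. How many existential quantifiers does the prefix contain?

Eliminate → and ↔ using ¬ and ∨.
  ¬(¬(∀p ∃t (¬C(t) ∧ C(p))) ∨ (∀s C(s))) ∨ ¬(∀m ¬B(m))
Drive negations inward (¬∀x A ≡ ∃x ¬A, ¬∃x A ≡ ∀x ¬A, De Morgan for ∧/∨):
  (∀p ∃t (¬C(t) ∧ C(p))) ∧ (∃s ¬C(s)) ∨ (∃m B(m))
Extract every quantifier outward, since the variables are now distinct and don't occur free across branches:
  ∀p ∃t ∃s ∃m (¬C(t) ∧ C(p) ∧ ¬C(s) ∨ B(m))
The prefix is ∀p ∃t ∃s ∃m: 1 universal, 3 existential.

3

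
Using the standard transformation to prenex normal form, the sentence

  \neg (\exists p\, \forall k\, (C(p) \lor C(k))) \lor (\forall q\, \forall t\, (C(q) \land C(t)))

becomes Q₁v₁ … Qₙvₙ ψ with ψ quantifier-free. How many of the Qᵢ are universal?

Drive negations inward (¬∀x A ≡ ∃x ¬A, ¬∃x A ≡ ∀x ¬A, De Morgan for ∧/∨):
  (\forall p\, \exists k\, (\neg C(p) \land \neg C(k))) \lor (\forall q\, \forall t\, (C(q) \land C(t)))
All bound variables are already distinct, so no renaming is needed.
Extract every quantifier outward, since the variables are now distinct and don't occur free across branches:
  \forall p\, \exists k\, \forall q\, \forall t\, (\neg C(p) \land \neg C(k) \lor C(q) \land C(t))
The prefix is \forall p \exists k \forall q \forall t: 3 universal, 1 existential.

3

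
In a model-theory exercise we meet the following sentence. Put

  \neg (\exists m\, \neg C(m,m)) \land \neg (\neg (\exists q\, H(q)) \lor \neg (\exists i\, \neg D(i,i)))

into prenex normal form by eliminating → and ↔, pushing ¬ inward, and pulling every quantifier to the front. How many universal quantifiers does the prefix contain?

1

Drive negations inward (¬∀x A ≡ ∃x ¬A, ¬∃x A ≡ ∀x ¬A, De Morgan for ∧/∨):
  (\forall m\, C(m,m)) \land (\exists q\, H(q)) \land (\exists i\, \neg D(i,i))
Extract every quantifier outward, since the variables are now distinct and don't occur free across branches:
  \forall m\, \exists q\, \exists i\, (C(m,m) \land H(q) \land \neg D(i,i))
The prefix is \forall m \exists q \exists i: 1 universal, 2 existential.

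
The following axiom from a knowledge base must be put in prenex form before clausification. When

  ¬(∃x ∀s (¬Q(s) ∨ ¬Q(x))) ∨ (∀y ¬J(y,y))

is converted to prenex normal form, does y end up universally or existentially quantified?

Push ¬ through the quantifiers and connectives to reach negation normal form:
  (∀x ∃s (Q(s) ∧ Q(x))) ∨ (∀y ¬J(y,y))
All bound variables are already distinct, so no renaming is needed.
Finally move all quantifiers to the prefix:
  ∀x ∃s ∀y (Q(s) ∧ Q(x) ∨ ¬J(y,y))
The quantifier ∀y sits under an even number of negations, so it remains universal.

universal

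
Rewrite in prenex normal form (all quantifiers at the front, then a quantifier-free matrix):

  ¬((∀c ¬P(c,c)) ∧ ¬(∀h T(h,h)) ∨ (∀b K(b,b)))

∃c ∀h ∃b ((P(c,c) ∨ T(h,h)) ∧ ¬K(b,b))

Drive negations inward (¬∀x A ≡ ∃x ¬A, ¬∃x A ≡ ∀x ¬A, De Morgan for ∧/∨):
  ((∃c P(c,c)) ∨ (∀h T(h,h))) ∧ (∃b ¬K(b,b))
All bound variables are already distinct, so no renaming is needed.
Extract every quantifier outward, since the variables are now distinct and don't occur free across branches:
  ∃c ∀h ∃b ((P(c,c) ∨ T(h,h)) ∧ ¬K(b,b))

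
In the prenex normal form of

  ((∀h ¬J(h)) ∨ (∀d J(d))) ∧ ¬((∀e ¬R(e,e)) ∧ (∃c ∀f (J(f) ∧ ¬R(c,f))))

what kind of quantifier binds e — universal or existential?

existential

Drive negations inward (¬∀x A ≡ ∃x ¬A, ¬∃x A ≡ ∀x ¬A, De Morgan for ∧/∨):
  ((∀h ¬J(h)) ∨ (∀d J(d))) ∧ ((∃e R(e,e)) ∨ (∀c ∃f (¬J(f) ∨ R(c,f))))
All bound variables are already distinct, so no renaming is needed.
Extract every quantifier outward, since the variables are now distinct and don't occur free across branches:
  ∀h ∀d ∃e ∀c ∃f ((¬J(h) ∨ J(d)) ∧ (R(e,e) ∨ ¬J(f) ∨ R(c,f)))
The quantifier ∀e sits under an odd number of negations, so it flips to ∃e.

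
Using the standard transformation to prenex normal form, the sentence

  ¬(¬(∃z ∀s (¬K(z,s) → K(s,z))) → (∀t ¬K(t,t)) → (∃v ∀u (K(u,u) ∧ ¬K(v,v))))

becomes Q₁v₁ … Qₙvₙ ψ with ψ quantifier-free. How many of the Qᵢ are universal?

3

Eliminate → and ↔ using ¬ and ∨.
  ¬(¬¬(∃z ∀s (¬¬K(z,s) ∨ K(s,z))) ∨ ¬(∀t ¬K(t,t)) ∨ (∃v ∀u (K(u,u) ∧ ¬K(v,v))))
Move each ¬ inward, flipping quantifiers it crosses:
  (∀z ∃s (¬K(z,s) ∧ ¬K(s,z))) ∧ (∀t ¬K(t,t)) ∧ (∀v ∃u (¬K(u,u) ∨ K(v,v)))
Pull the quantifiers to the front (each side's bound variable is not free in the other side):
  ∀z ∃s ∀t ∀v ∃u (¬K(z,s) ∧ ¬K(s,z) ∧ ¬K(t,t) ∧ (¬K(u,u) ∨ K(v,v)))
The prefix is ∀z ∃s ∀t ∀v ∃u: 3 universal, 2 existential.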